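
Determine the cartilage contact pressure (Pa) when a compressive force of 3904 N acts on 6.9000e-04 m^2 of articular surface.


P = F / A
P = 3904 / 6.9000e-04
P = 5.6580e+06


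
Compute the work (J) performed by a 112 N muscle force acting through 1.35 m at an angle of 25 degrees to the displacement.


W = F * d * cos(theta)
theta = 25 deg = 0.4363 rad
cos(theta) = 0.9063
W = 112 * 1.35 * 0.9063
W = 137.0337


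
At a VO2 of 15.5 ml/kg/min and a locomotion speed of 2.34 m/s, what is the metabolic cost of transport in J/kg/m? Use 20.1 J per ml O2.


Power per kg = VO2 * 20.1 / 60
Power per kg = 15.5 * 20.1 / 60 = 5.1925 W/kg
Cost = power_per_kg / speed
Cost = 5.1925 / 2.34
Cost = 2.2190


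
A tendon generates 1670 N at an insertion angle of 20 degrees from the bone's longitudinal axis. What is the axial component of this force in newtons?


F_eff = F_tendon * cos(theta)
theta = 20 deg = 0.3491 rad
cos(theta) = 0.9397
F_eff = 1670 * 0.9397
F_eff = 1569.2867


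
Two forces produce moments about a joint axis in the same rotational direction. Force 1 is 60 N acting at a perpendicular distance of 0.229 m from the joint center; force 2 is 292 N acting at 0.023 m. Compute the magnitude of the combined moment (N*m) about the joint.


M = F1 * d1 + F2 * d2
M = 60 * 0.229 + 292 * 0.023
M = 13.7400 + 6.7160
M = 20.4560


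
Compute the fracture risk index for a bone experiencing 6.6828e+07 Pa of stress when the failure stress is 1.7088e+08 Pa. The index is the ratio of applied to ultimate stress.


FRI = applied / ultimate
FRI = 6.6828e+07 / 1.7088e+08
FRI = 0.3911


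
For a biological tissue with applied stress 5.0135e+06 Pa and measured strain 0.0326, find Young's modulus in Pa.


E = stress / strain
E = 5.0135e+06 / 0.0326
E = 1.5379e+08


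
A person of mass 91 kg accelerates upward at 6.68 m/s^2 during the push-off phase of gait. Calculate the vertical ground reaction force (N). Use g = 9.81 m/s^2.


GRF = m * (g + a)
GRF = 91 * (9.81 + 6.68)
GRF = 91 * 16.4900
GRF = 1500.5900


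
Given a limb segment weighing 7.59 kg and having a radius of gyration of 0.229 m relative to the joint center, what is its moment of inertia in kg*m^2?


I = m * k^2
I = 7.59 * 0.229^2
k^2 = 0.0524
I = 0.3980


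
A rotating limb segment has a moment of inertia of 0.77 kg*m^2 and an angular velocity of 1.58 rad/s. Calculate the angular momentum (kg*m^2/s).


L = I * omega
L = 0.77 * 1.58
L = 1.2166


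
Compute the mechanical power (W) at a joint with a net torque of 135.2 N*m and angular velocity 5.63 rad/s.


P = M * omega
P = 135.2 * 5.63
P = 761.1760


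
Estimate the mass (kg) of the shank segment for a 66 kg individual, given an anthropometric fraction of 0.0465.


m_segment = body_mass * fraction
m_segment = 66 * 0.0465
m_segment = 3.0690


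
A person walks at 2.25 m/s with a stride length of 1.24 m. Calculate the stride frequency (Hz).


f = v / stride_length
f = 2.25 / 1.24
f = 1.8145


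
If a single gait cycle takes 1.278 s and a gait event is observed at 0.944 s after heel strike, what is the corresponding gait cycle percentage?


pct = (event_time / cycle_time) * 100
pct = (0.944 / 1.278) * 100
ratio = 0.7387
pct = 73.8654


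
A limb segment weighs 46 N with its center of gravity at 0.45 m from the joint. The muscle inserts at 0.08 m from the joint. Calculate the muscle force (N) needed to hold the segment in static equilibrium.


F_muscle = W * d_load / d_muscle
F_muscle = 46 * 0.45 / 0.08
Numerator = 20.7000
F_muscle = 258.7500


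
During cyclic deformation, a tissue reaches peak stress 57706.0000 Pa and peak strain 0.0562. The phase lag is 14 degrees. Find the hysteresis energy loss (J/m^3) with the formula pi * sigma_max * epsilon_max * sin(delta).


E_loss = pi * sigma_max * epsilon_max * sin(delta)
delta = 14 deg = 0.2443 rad
sin(delta) = 0.2419
E_loss = pi * 57706.0000 * 0.0562 * 0.2419
E_loss = 2464.8037


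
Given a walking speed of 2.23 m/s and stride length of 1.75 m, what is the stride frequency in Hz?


f = v / stride_length
f = 2.23 / 1.75
f = 1.2743


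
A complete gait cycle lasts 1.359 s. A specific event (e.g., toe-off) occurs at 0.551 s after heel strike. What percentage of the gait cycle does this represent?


pct = (event_time / cycle_time) * 100
pct = (0.551 / 1.359) * 100
ratio = 0.4054
pct = 40.5445


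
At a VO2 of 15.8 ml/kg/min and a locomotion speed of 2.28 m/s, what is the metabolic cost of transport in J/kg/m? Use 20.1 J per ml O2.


Power per kg = VO2 * 20.1 / 60
Power per kg = 15.8 * 20.1 / 60 = 5.2930 W/kg
Cost = power_per_kg / speed
Cost = 5.2930 / 2.28
Cost = 2.3215


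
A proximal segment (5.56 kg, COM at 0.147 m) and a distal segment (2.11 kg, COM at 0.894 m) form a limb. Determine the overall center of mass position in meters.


COM = (m1*x1 + m2*x2) / (m1 + m2)
COM = (5.56*0.147 + 2.11*0.894) / (5.56 + 2.11)
Numerator = 2.7037
Denominator = 7.6700
COM = 0.3525


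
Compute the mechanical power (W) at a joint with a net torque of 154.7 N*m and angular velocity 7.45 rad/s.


P = M * omega
P = 154.7 * 7.45
P = 1152.5150


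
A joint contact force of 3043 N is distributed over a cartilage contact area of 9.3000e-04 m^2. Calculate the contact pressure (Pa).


P = F / A
P = 3043 / 9.3000e-04
P = 3.2720e+06


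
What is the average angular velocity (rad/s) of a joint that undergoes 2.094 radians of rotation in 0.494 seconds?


omega = delta_theta / delta_t
omega = 2.094 / 0.494
omega = 4.2389


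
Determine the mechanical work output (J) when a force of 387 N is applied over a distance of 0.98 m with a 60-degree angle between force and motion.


W = F * d * cos(theta)
theta = 60 deg = 1.0472 rad
cos(theta) = 0.5000
W = 387 * 0.98 * 0.5000
W = 189.6300


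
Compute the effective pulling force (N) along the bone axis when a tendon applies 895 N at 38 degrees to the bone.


F_eff = F_tendon * cos(theta)
theta = 38 deg = 0.6632 rad
cos(theta) = 0.7880
F_eff = 895 * 0.7880
F_eff = 705.2696


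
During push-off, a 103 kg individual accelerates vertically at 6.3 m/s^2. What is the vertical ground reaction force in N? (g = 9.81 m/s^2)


GRF = m * (g + a)
GRF = 103 * (9.81 + 6.3)
GRF = 103 * 16.1100
GRF = 1659.3300


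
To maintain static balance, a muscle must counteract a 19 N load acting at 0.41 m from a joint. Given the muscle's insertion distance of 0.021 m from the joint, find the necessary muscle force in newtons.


F_muscle = W * d_load / d_muscle
F_muscle = 19 * 0.41 / 0.021
Numerator = 7.7900
F_muscle = 370.9524


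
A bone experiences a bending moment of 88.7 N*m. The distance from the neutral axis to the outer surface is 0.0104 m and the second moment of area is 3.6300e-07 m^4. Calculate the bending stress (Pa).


sigma = M * c / I
sigma = 88.7 * 0.0104 / 3.6300e-07
M * c = 0.9225
sigma = 2.5413e+06


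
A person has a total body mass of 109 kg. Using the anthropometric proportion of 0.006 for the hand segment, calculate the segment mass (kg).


m_segment = body_mass * fraction
m_segment = 109 * 0.006
m_segment = 0.6540


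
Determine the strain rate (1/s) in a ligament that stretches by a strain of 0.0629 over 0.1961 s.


strain_rate = delta_strain / delta_t
strain_rate = 0.0629 / 0.1961
strain_rate = 0.3208


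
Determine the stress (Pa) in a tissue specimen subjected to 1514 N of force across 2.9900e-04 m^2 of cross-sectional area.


stress = F / A
stress = 1514 / 2.9900e-04
stress = 5.0635e+06


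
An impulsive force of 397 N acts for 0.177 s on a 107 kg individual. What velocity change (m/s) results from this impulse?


J = F * dt = 397 * 0.177 = 70.2690 N*s
delta_v = J / m
delta_v = 70.2690 / 107
delta_v = 0.6567


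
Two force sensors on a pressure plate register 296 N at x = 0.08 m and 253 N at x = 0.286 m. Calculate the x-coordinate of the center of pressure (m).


COP_x = (F1*x1 + F2*x2) / (F1 + F2)
COP_x = (296*0.08 + 253*0.286) / (296 + 253)
Numerator = 96.0380
Denominator = 549
COP_x = 0.1749


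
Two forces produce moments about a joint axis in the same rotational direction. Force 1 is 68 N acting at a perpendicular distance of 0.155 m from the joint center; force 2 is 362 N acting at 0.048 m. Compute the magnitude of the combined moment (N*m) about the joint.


M = F1 * d1 + F2 * d2
M = 68 * 0.155 + 362 * 0.048
M = 10.5400 + 17.3760
M = 27.9160


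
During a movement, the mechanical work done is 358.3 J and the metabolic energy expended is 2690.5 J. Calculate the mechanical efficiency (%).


eta = (W_mech / E_meta) * 100
eta = (358.3 / 2690.5) * 100
ratio = 0.1332
eta = 13.3172


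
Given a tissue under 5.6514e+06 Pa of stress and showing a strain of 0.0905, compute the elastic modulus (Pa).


E = stress / strain
E = 5.6514e+06 / 0.0905
E = 6.2446e+07


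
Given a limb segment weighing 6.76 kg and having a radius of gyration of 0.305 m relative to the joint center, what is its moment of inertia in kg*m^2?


I = m * k^2
I = 6.76 * 0.305^2
k^2 = 0.0930
I = 0.6288


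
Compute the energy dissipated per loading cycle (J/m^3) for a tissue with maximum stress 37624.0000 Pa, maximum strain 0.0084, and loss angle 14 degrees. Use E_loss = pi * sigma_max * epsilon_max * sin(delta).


E_loss = pi * sigma_max * epsilon_max * sin(delta)
delta = 14 deg = 0.2443 rad
sin(delta) = 0.2419
E_loss = pi * 37624.0000 * 0.0084 * 0.2419
E_loss = 240.1980


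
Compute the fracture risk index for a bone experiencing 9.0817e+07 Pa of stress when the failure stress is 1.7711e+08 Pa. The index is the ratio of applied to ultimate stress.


FRI = applied / ultimate
FRI = 9.0817e+07 / 1.7711e+08
FRI = 0.5128


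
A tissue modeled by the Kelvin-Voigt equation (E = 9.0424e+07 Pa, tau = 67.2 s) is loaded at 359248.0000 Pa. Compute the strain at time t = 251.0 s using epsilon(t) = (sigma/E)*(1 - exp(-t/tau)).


epsilon(t) = (sigma/E) * (1 - exp(-t/tau))
sigma/E = 359248.0000 / 9.0424e+07 = 0.0040
exp(-t/tau) = exp(-251.0 / 67.2) = 0.0239
epsilon = 0.0040 * (1 - 0.0239)
epsilon = 0.0039


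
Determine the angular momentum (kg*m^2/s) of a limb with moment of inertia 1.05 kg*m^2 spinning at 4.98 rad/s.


L = I * omega
L = 1.05 * 4.98
L = 5.2290


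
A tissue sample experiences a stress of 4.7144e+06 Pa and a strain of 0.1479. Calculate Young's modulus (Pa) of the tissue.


E = stress / strain
E = 4.7144e+06 / 0.1479
E = 3.1876e+07


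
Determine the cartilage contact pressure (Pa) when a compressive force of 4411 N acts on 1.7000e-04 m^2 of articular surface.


P = F / A
P = 4411 / 1.7000e-04
P = 2.5947e+07


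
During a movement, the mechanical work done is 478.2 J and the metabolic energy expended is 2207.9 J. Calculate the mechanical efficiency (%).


eta = (W_mech / E_meta) * 100
eta = (478.2 / 2207.9) * 100
ratio = 0.2166
eta = 21.6586


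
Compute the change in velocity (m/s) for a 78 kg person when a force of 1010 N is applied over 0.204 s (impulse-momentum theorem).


J = F * dt = 1010 * 0.204 = 206.0400 N*s
delta_v = J / m
delta_v = 206.0400 / 78
delta_v = 2.6415


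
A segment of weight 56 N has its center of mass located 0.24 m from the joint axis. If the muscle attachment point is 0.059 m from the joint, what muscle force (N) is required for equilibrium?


F_muscle = W * d_load / d_muscle
F_muscle = 56 * 0.24 / 0.059
Numerator = 13.4400
F_muscle = 227.7966


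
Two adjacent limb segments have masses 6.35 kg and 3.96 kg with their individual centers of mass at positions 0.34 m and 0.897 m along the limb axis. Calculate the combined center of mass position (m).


COM = (m1*x1 + m2*x2) / (m1 + m2)
COM = (6.35*0.34 + 3.96*0.897) / (6.35 + 3.96)
Numerator = 5.7111
Denominator = 10.3100
COM = 0.5539


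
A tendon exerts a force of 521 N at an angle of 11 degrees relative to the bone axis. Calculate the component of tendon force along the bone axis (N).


F_eff = F_tendon * cos(theta)
theta = 11 deg = 0.1920 rad
cos(theta) = 0.9816
F_eff = 521 * 0.9816
F_eff = 511.4278


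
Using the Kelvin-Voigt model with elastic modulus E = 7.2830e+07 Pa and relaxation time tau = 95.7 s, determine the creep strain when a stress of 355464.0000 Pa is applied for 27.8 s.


epsilon(t) = (sigma/E) * (1 - exp(-t/tau))
sigma/E = 355464.0000 / 7.2830e+07 = 0.0049
exp(-t/tau) = exp(-27.8 / 95.7) = 0.7479
epsilon = 0.0049 * (1 - 0.7479)
epsilon = 0.0012


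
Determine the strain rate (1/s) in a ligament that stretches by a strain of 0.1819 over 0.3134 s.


strain_rate = delta_strain / delta_t
strain_rate = 0.1819 / 0.3134
strain_rate = 0.5804


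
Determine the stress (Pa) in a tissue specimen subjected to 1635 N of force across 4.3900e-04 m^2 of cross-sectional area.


stress = F / A
stress = 1635 / 4.3900e-04
stress = 3.7244e+06


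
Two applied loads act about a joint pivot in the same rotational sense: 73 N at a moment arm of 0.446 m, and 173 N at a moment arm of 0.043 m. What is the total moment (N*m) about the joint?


M = F1 * d1 + F2 * d2
M = 73 * 0.446 + 173 * 0.043
M = 32.5580 + 7.4390
M = 39.9970


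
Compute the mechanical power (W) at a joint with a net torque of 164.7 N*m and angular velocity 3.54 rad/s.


P = M * omega
P = 164.7 * 3.54
P = 583.0380


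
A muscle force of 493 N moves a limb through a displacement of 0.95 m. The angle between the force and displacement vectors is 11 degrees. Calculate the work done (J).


W = F * d * cos(theta)
theta = 11 deg = 0.1920 rad
cos(theta) = 0.9816
W = 493 * 0.95 * 0.9816
W = 459.7451


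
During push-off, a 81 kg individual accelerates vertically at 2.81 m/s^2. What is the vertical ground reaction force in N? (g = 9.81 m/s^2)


GRF = m * (g + a)
GRF = 81 * (9.81 + 2.81)
GRF = 81 * 12.6200
GRF = 1022.2200


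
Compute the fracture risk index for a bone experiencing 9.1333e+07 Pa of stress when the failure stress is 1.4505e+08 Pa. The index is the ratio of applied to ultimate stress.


FRI = applied / ultimate
FRI = 9.1333e+07 / 1.4505e+08
FRI = 0.6297


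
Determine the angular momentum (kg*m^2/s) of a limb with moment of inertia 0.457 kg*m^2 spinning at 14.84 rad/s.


L = I * omega
L = 0.457 * 14.84
L = 6.7819


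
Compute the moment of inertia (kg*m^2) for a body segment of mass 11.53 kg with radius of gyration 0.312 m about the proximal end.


I = m * k^2
I = 11.53 * 0.312^2
k^2 = 0.0973
I = 1.1224


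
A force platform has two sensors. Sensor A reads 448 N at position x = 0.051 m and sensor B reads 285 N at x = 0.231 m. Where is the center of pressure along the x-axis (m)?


COP_x = (F1*x1 + F2*x2) / (F1 + F2)
COP_x = (448*0.051 + 285*0.231) / (448 + 285)
Numerator = 88.6830
Denominator = 733
COP_x = 0.1210


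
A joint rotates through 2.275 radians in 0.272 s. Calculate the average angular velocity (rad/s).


omega = delta_theta / delta_t
omega = 2.275 / 0.272
omega = 8.3640


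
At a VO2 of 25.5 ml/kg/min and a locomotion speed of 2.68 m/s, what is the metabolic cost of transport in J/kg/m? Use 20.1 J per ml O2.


Power per kg = VO2 * 20.1 / 60
Power per kg = 25.5 * 20.1 / 60 = 8.5425 W/kg
Cost = power_per_kg / speed
Cost = 8.5425 / 2.68
Cost = 3.1875


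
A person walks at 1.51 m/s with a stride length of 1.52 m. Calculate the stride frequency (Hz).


f = v / stride_length
f = 1.51 / 1.52
f = 0.9934


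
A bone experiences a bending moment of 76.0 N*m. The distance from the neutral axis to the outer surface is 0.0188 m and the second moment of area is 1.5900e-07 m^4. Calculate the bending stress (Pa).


sigma = M * c / I
sigma = 76.0 * 0.0188 / 1.5900e-07
M * c = 1.4288
sigma = 8.9862e+06


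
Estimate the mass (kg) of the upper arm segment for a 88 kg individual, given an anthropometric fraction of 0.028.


m_segment = body_mass * fraction
m_segment = 88 * 0.028
m_segment = 2.4640


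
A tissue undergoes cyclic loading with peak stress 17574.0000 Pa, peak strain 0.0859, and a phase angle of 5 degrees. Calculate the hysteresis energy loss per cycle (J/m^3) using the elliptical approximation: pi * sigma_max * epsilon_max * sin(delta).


E_loss = pi * sigma_max * epsilon_max * sin(delta)
delta = 5 deg = 0.0873 rad
sin(delta) = 0.0872
E_loss = pi * 17574.0000 * 0.0859 * 0.0872
E_loss = 413.3421


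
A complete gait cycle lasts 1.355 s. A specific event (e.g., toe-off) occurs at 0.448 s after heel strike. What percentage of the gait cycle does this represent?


pct = (event_time / cycle_time) * 100
pct = (0.448 / 1.355) * 100
ratio = 0.3306
pct = 33.0627


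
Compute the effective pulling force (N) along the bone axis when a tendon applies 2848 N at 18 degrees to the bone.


F_eff = F_tendon * cos(theta)
theta = 18 deg = 0.3142 rad
cos(theta) = 0.9511
F_eff = 2848 * 0.9511
F_eff = 2708.6090


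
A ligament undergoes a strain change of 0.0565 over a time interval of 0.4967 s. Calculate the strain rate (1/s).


strain_rate = delta_strain / delta_t
strain_rate = 0.0565 / 0.4967
strain_rate = 0.1138


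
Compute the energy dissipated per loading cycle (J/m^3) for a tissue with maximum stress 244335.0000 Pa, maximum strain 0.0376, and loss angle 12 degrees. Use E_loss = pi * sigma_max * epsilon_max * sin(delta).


E_loss = pi * sigma_max * epsilon_max * sin(delta)
delta = 12 deg = 0.2094 rad
sin(delta) = 0.2079
E_loss = pi * 244335.0000 * 0.0376 * 0.2079
E_loss = 6000.7055


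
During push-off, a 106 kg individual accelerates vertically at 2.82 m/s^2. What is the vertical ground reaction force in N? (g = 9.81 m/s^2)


GRF = m * (g + a)
GRF = 106 * (9.81 + 2.82)
GRF = 106 * 12.6300
GRF = 1338.7800


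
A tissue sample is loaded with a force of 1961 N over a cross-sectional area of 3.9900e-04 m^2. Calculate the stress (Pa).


stress = F / A
stress = 1961 / 3.9900e-04
stress = 4.9148e+06


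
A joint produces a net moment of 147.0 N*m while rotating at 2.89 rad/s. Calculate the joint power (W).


P = M * omega
P = 147.0 * 2.89
P = 424.8300


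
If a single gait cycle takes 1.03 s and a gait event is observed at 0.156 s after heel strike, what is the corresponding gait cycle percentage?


pct = (event_time / cycle_time) * 100
pct = (0.156 / 1.03) * 100
ratio = 0.1515
pct = 15.1456


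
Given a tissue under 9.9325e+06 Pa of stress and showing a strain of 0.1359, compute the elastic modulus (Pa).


E = stress / strain
E = 9.9325e+06 / 0.1359
E = 7.3087e+07


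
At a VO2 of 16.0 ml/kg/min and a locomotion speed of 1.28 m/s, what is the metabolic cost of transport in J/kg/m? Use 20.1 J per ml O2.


Power per kg = VO2 * 20.1 / 60
Power per kg = 16.0 * 20.1 / 60 = 5.3600 W/kg
Cost = power_per_kg / speed
Cost = 5.3600 / 1.28
Cost = 4.1875


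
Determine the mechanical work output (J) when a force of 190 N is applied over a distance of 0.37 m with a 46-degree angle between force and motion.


W = F * d * cos(theta)
theta = 46 deg = 0.8029 rad
cos(theta) = 0.6947
W = 190 * 0.37 * 0.6947
W = 48.8345


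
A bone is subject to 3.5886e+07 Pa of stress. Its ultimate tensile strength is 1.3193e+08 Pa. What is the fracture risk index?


FRI = applied / ultimate
FRI = 3.5886e+07 / 1.3193e+08
FRI = 0.2720


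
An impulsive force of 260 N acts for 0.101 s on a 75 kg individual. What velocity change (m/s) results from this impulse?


J = F * dt = 260 * 0.101 = 26.2600 N*s
delta_v = J / m
delta_v = 26.2600 / 75
delta_v = 0.3501


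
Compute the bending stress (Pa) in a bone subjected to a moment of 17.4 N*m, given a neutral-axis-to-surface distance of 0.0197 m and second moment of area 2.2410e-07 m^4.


sigma = M * c / I
sigma = 17.4 * 0.0197 / 2.2410e-07
M * c = 0.3428
sigma = 1.5296e+06


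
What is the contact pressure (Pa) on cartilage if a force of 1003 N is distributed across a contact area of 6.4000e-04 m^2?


P = F / A
P = 1003 / 6.4000e-04
P = 1.5672e+06


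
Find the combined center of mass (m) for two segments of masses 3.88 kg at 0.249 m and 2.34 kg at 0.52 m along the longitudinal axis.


COM = (m1*x1 + m2*x2) / (m1 + m2)
COM = (3.88*0.249 + 2.34*0.52) / (3.88 + 2.34)
Numerator = 2.1829
Denominator = 6.2200
COM = 0.3510


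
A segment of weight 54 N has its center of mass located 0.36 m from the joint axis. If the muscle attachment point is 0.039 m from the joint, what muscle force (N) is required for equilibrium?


F_muscle = W * d_load / d_muscle
F_muscle = 54 * 0.36 / 0.039
Numerator = 19.4400
F_muscle = 498.4615


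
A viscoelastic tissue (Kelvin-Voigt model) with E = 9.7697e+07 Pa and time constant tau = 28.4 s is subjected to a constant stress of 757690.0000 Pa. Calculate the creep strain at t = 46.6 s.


epsilon(t) = (sigma/E) * (1 - exp(-t/tau))
sigma/E = 757690.0000 / 9.7697e+07 = 0.0078
exp(-t/tau) = exp(-46.6 / 28.4) = 0.1938
epsilon = 0.0078 * (1 - 0.1938)
epsilon = 0.0063


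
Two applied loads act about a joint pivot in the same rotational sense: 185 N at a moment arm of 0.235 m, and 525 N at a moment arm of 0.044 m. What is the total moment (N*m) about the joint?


M = F1 * d1 + F2 * d2
M = 185 * 0.235 + 525 * 0.044
M = 43.4750 + 23.1000
M = 66.5750


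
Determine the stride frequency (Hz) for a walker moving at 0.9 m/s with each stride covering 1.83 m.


f = v / stride_length
f = 0.9 / 1.83
f = 0.4918


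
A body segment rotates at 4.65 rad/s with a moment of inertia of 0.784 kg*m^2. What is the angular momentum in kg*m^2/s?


L = I * omega
L = 0.784 * 4.65
L = 3.6456


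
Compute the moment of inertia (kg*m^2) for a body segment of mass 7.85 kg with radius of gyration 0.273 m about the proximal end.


I = m * k^2
I = 7.85 * 0.273^2
k^2 = 0.0745
I = 0.5851


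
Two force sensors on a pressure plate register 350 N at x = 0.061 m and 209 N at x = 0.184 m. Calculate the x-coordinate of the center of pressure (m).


COP_x = (F1*x1 + F2*x2) / (F1 + F2)
COP_x = (350*0.061 + 209*0.184) / (350 + 209)
Numerator = 59.8060
Denominator = 559
COP_x = 0.1070


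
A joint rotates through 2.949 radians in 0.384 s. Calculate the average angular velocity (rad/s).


omega = delta_theta / delta_t
omega = 2.949 / 0.384
omega = 7.6797


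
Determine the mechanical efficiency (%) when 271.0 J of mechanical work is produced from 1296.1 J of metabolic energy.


eta = (W_mech / E_meta) * 100
eta = (271.0 / 1296.1) * 100
ratio = 0.2091
eta = 20.9089


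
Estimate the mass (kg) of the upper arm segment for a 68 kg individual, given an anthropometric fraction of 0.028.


m_segment = body_mass * fraction
m_segment = 68 * 0.028
m_segment = 1.9040


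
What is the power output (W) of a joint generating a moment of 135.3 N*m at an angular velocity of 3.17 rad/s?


P = M * omega
P = 135.3 * 3.17
P = 428.9010


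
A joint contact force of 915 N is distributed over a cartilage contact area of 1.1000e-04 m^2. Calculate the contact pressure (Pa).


P = F / A
P = 915 / 1.1000e-04
P = 8.3182e+06


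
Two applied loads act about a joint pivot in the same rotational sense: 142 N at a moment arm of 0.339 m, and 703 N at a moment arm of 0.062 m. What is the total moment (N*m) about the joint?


M = F1 * d1 + F2 * d2
M = 142 * 0.339 + 703 * 0.062
M = 48.1380 + 43.5860
M = 91.7240


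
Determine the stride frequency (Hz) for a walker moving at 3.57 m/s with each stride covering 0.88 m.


f = v / stride_length
f = 3.57 / 0.88
f = 4.0568


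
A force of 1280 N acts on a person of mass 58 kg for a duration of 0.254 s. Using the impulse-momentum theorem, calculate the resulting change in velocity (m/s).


J = F * dt = 1280 * 0.254 = 325.1200 N*s
delta_v = J / m
delta_v = 325.1200 / 58
delta_v = 5.6055


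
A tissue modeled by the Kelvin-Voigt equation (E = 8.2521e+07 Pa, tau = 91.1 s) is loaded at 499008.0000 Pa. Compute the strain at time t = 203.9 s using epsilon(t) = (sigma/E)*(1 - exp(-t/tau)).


epsilon(t) = (sigma/E) * (1 - exp(-t/tau))
sigma/E = 499008.0000 / 8.2521e+07 = 0.0060
exp(-t/tau) = exp(-203.9 / 91.1) = 0.1067
epsilon = 0.0060 * (1 - 0.1067)
epsilon = 0.0054


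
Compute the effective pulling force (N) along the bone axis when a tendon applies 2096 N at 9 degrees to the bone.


F_eff = F_tendon * cos(theta)
theta = 9 deg = 0.1571 rad
cos(theta) = 0.9877
F_eff = 2096 * 0.9877
F_eff = 2070.1948


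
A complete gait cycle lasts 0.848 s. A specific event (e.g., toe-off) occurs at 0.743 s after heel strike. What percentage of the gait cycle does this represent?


pct = (event_time / cycle_time) * 100
pct = (0.743 / 0.848) * 100
ratio = 0.8762
pct = 87.6179


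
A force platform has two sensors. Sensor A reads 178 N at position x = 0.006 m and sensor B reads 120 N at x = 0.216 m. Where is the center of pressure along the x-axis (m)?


COP_x = (F1*x1 + F2*x2) / (F1 + F2)
COP_x = (178*0.006 + 120*0.216) / (178 + 120)
Numerator = 26.9880
Denominator = 298
COP_x = 0.0906


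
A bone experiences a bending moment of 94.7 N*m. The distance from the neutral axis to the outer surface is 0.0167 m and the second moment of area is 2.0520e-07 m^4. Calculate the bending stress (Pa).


sigma = M * c / I
sigma = 94.7 * 0.0167 / 2.0520e-07
M * c = 1.5815
sigma = 7.7071e+06


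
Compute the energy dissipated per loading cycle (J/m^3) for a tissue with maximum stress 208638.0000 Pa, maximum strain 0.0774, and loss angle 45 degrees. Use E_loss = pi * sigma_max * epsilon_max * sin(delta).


E_loss = pi * sigma_max * epsilon_max * sin(delta)
delta = 45 deg = 0.7854 rad
sin(delta) = 0.7071
E_loss = pi * 208638.0000 * 0.0774 * 0.7071
E_loss = 35873.1279


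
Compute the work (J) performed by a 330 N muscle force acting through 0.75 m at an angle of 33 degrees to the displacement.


W = F * d * cos(theta)
theta = 33 deg = 0.5760 rad
cos(theta) = 0.8387
W = 330 * 0.75 * 0.8387
W = 207.5710


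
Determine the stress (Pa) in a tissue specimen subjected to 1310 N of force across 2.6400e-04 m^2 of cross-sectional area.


stress = F / A
stress = 1310 / 2.6400e-04
stress = 4.9621e+06


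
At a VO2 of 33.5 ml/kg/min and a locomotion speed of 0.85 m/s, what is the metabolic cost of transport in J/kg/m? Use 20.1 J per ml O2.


Power per kg = VO2 * 20.1 / 60
Power per kg = 33.5 * 20.1 / 60 = 11.2225 W/kg
Cost = power_per_kg / speed
Cost = 11.2225 / 0.85
Cost = 13.2029


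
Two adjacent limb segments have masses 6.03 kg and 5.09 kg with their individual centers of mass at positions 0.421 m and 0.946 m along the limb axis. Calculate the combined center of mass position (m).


COM = (m1*x1 + m2*x2) / (m1 + m2)
COM = (6.03*0.421 + 5.09*0.946) / (6.03 + 5.09)
Numerator = 7.3538
Denominator = 11.1200
COM = 0.6613


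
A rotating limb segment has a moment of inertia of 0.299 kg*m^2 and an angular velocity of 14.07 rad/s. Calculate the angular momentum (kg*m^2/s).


L = I * omega
L = 0.299 * 14.07
L = 4.2069


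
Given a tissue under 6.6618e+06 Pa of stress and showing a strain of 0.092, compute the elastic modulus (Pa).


E = stress / strain
E = 6.6618e+06 / 0.092
E = 7.2411e+07


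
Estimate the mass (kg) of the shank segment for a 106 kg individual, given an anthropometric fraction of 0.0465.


m_segment = body_mass * fraction
m_segment = 106 * 0.0465
m_segment = 4.9290


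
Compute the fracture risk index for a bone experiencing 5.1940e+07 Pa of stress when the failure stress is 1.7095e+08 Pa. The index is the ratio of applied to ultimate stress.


FRI = applied / ultimate
FRI = 5.1940e+07 / 1.7095e+08
FRI = 0.3038


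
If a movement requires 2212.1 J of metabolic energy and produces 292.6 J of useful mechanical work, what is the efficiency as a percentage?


eta = (W_mech / E_meta) * 100
eta = (292.6 / 2212.1) * 100
ratio = 0.1323
eta = 13.2273


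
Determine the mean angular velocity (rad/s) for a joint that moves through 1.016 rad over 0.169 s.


omega = delta_theta / delta_t
omega = 1.016 / 0.169
omega = 6.0118


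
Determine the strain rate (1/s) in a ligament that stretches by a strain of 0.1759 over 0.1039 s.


strain_rate = delta_strain / delta_t
strain_rate = 0.1759 / 0.1039
strain_rate = 1.6930


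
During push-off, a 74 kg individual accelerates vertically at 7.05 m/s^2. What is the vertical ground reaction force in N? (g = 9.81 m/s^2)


GRF = m * (g + a)
GRF = 74 * (9.81 + 7.05)
GRF = 74 * 16.8600
GRF = 1247.6400


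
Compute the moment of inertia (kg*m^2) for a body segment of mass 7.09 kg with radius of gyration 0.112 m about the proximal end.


I = m * k^2
I = 7.09 * 0.112^2
k^2 = 0.0125
I = 0.0889


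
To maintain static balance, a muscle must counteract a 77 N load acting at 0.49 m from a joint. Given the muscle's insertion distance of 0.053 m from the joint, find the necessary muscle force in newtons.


F_muscle = W * d_load / d_muscle
F_muscle = 77 * 0.49 / 0.053
Numerator = 37.7300
F_muscle = 711.8868


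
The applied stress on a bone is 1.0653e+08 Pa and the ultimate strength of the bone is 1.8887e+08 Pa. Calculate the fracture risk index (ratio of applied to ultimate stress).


FRI = applied / ultimate
FRI = 1.0653e+08 / 1.8887e+08
FRI = 0.5640


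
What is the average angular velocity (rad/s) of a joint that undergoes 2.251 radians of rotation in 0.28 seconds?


omega = delta_theta / delta_t
omega = 2.251 / 0.28
omega = 8.0393


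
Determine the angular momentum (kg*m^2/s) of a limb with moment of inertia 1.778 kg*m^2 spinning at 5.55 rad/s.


L = I * omega
L = 1.778 * 5.55
L = 9.8679


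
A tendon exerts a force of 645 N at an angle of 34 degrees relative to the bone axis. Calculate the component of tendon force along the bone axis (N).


F_eff = F_tendon * cos(theta)
theta = 34 deg = 0.5934 rad
cos(theta) = 0.8290
F_eff = 645 * 0.8290
F_eff = 534.7292


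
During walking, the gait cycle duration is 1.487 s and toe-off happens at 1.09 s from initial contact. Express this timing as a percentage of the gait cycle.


pct = (event_time / cycle_time) * 100
pct = (1.09 / 1.487) * 100
ratio = 0.7330
pct = 73.3020


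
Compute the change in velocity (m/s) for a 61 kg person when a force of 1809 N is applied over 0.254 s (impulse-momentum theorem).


J = F * dt = 1809 * 0.254 = 459.4860 N*s
delta_v = J / m
delta_v = 459.4860 / 61
delta_v = 7.5326


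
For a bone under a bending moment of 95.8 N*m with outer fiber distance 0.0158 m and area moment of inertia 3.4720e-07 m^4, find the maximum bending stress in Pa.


sigma = M * c / I
sigma = 95.8 * 0.0158 / 3.4720e-07
M * c = 1.5136
sigma = 4.3596e+06


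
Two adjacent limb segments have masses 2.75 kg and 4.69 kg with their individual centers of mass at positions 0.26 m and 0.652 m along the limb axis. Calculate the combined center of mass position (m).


COM = (m1*x1 + m2*x2) / (m1 + m2)
COM = (2.75*0.26 + 4.69*0.652) / (2.75 + 4.69)
Numerator = 3.7729
Denominator = 7.4400
COM = 0.5071


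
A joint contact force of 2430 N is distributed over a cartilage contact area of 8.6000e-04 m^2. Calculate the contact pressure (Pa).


P = F / A
P = 2430 / 8.6000e-04
P = 2.8256e+06


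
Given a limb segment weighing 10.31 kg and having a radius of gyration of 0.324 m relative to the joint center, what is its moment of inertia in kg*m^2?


I = m * k^2
I = 10.31 * 0.324^2
k^2 = 0.1050
I = 1.0823


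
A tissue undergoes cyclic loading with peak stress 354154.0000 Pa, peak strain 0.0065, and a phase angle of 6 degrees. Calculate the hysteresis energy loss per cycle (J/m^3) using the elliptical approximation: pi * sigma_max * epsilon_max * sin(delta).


E_loss = pi * sigma_max * epsilon_max * sin(delta)
delta = 6 deg = 0.1047 rad
sin(delta) = 0.1045
E_loss = pi * 354154.0000 * 0.0065 * 0.1045
E_loss = 755.9446


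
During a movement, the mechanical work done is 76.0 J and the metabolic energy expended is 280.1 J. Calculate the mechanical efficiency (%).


eta = (W_mech / E_meta) * 100
eta = (76.0 / 280.1) * 100
ratio = 0.2713
eta = 27.1332


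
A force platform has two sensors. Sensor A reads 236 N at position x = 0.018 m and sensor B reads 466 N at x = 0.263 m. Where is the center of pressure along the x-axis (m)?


COP_x = (F1*x1 + F2*x2) / (F1 + F2)
COP_x = (236*0.018 + 466*0.263) / (236 + 466)
Numerator = 126.8060
Denominator = 702
COP_x = 0.1806


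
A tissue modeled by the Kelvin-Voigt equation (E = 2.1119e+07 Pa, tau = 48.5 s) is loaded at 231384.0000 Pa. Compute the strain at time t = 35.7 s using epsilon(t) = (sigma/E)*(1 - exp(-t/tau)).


epsilon(t) = (sigma/E) * (1 - exp(-t/tau))
sigma/E = 231384.0000 / 2.1119e+07 = 0.0110
exp(-t/tau) = exp(-35.7 / 48.5) = 0.4790
epsilon = 0.0110 * (1 - 0.4790)
epsilon = 0.0057


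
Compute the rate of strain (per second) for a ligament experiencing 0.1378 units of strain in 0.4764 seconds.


strain_rate = delta_strain / delta_t
strain_rate = 0.1378 / 0.4764
strain_rate = 0.2893


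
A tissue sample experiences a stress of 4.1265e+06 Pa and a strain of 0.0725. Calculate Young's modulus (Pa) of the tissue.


E = stress / strain
E = 4.1265e+06 / 0.0725
E = 5.6917e+07


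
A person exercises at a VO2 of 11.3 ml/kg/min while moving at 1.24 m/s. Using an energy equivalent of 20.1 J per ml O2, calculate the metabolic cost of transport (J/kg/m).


Power per kg = VO2 * 20.1 / 60
Power per kg = 11.3 * 20.1 / 60 = 3.7855 W/kg
Cost = power_per_kg / speed
Cost = 3.7855 / 1.24
Cost = 3.0528


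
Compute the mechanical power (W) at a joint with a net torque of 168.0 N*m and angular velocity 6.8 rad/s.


P = M * omega
P = 168.0 * 6.8
P = 1142.4000


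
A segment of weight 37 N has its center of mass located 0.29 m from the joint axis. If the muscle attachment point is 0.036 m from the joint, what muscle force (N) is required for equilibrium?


F_muscle = W * d_load / d_muscle
F_muscle = 37 * 0.29 / 0.036
Numerator = 10.7300
F_muscle = 298.0556


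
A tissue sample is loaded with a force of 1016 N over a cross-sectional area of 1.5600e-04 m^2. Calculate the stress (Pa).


stress = F / A
stress = 1016 / 1.5600e-04
stress = 6.5128e+06


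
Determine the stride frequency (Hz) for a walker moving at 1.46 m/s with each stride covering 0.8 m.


f = v / stride_length
f = 1.46 / 0.8
f = 1.8250


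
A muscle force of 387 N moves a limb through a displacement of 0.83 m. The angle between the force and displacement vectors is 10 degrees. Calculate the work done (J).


W = F * d * cos(theta)
theta = 10 deg = 0.1745 rad
cos(theta) = 0.9848
W = 387 * 0.83 * 0.9848
W = 316.3301


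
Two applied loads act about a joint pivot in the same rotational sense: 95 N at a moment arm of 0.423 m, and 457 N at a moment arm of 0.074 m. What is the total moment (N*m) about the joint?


M = F1 * d1 + F2 * d2
M = 95 * 0.423 + 457 * 0.074
M = 40.1850 + 33.8180
M = 74.0030


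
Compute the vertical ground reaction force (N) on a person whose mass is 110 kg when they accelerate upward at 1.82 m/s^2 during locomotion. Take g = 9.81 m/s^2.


GRF = m * (g + a)
GRF = 110 * (9.81 + 1.82)
GRF = 110 * 11.6300
GRF = 1279.3000


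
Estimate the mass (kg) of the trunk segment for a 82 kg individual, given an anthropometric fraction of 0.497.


m_segment = body_mass * fraction
m_segment = 82 * 0.497
m_segment = 40.7540


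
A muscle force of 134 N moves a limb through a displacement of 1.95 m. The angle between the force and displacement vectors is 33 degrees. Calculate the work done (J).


W = F * d * cos(theta)
theta = 33 deg = 0.5760 rad
cos(theta) = 0.8387
W = 134 * 1.95 * 0.8387
W = 219.1446


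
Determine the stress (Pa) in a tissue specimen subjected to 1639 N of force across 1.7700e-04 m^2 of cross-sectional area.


stress = F / A
stress = 1639 / 1.7700e-04
stress = 9.2599e+06


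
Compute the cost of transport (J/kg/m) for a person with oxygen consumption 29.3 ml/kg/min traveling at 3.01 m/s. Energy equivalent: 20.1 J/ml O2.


Power per kg = VO2 * 20.1 / 60
Power per kg = 29.3 * 20.1 / 60 = 9.8155 W/kg
Cost = power_per_kg / speed
Cost = 9.8155 / 3.01
Cost = 3.2610


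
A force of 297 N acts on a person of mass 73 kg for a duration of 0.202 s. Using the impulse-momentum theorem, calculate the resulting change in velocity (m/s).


J = F * dt = 297 * 0.202 = 59.9940 N*s
delta_v = J / m
delta_v = 59.9940 / 73
delta_v = 0.8218


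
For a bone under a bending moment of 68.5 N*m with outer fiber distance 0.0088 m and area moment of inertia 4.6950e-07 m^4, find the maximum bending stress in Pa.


sigma = M * c / I
sigma = 68.5 * 0.0088 / 4.6950e-07
M * c = 0.6028
sigma = 1.2839e+06


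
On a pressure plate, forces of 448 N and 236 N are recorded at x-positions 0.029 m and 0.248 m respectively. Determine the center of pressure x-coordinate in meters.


COP_x = (F1*x1 + F2*x2) / (F1 + F2)
COP_x = (448*0.029 + 236*0.248) / (448 + 236)
Numerator = 71.5200
Denominator = 684
COP_x = 0.1046


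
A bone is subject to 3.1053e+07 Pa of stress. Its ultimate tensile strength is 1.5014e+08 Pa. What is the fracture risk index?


FRI = applied / ultimate
FRI = 3.1053e+07 / 1.5014e+08
FRI = 0.2068


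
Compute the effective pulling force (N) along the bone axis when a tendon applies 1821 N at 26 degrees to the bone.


F_eff = F_tendon * cos(theta)
theta = 26 deg = 0.4538 rad
cos(theta) = 0.8988
F_eff = 1821 * 0.8988
F_eff = 1636.7040


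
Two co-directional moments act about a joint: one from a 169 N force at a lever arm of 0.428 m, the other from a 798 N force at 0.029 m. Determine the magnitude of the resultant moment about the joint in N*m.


M = F1 * d1 + F2 * d2
M = 169 * 0.428 + 798 * 0.029
M = 72.3320 + 23.1420
M = 95.4740


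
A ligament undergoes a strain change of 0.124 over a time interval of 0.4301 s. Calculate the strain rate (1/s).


strain_rate = delta_strain / delta_t
strain_rate = 0.124 / 0.4301
strain_rate = 0.2883


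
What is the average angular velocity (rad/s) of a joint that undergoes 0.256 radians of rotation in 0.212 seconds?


omega = delta_theta / delta_t
omega = 0.256 / 0.212
omega = 1.2075


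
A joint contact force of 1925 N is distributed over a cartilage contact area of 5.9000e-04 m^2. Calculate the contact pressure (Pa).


P = F / A
P = 1925 / 5.9000e-04
P = 3.2627e+06


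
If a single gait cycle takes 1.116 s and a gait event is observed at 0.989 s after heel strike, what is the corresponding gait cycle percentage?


pct = (event_time / cycle_time) * 100
pct = (0.989 / 1.116) * 100
ratio = 0.8862
pct = 88.6201


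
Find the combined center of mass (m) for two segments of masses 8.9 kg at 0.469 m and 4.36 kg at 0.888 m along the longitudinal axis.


COM = (m1*x1 + m2*x2) / (m1 + m2)
COM = (8.9*0.469 + 4.36*0.888) / (8.9 + 4.36)
Numerator = 8.0458
Denominator = 13.2600
COM = 0.6068


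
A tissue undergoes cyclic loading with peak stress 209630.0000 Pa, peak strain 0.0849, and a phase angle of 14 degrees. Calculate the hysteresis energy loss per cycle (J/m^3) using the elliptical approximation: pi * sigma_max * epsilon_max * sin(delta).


E_loss = pi * sigma_max * epsilon_max * sin(delta)
delta = 14 deg = 0.2443 rad
sin(delta) = 0.2419
E_loss = pi * 209630.0000 * 0.0849 * 0.2419
E_loss = 13526.5230


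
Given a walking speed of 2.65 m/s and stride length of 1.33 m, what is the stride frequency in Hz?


f = v / stride_length
f = 2.65 / 1.33
f = 1.9925


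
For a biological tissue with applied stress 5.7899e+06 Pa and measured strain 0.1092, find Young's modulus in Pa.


E = stress / strain
E = 5.7899e+06 / 0.1092
E = 5.3021e+07


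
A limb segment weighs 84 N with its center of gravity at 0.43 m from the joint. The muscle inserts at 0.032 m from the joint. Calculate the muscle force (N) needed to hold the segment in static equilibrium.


F_muscle = W * d_load / d_muscle
F_muscle = 84 * 0.43 / 0.032
Numerator = 36.1200
F_muscle = 1128.7500
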